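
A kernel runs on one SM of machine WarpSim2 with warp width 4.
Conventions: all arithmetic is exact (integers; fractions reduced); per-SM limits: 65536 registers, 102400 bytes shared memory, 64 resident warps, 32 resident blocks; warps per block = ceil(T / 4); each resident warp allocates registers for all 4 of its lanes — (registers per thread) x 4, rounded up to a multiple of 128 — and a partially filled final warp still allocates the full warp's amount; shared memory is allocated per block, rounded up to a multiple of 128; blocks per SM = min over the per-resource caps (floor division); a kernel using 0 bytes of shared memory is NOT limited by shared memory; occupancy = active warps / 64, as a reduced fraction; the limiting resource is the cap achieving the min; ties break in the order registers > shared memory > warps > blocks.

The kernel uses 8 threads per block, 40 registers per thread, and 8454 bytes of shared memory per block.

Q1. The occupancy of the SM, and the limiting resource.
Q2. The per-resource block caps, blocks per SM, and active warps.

Answer: occupancy 11/32, limited by shared memory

registers: 128 blocks
shared memory: 11 blocks
warps: 32 blocks
blocks: 32 blocks

Answer: 11 blocks, 22 active warps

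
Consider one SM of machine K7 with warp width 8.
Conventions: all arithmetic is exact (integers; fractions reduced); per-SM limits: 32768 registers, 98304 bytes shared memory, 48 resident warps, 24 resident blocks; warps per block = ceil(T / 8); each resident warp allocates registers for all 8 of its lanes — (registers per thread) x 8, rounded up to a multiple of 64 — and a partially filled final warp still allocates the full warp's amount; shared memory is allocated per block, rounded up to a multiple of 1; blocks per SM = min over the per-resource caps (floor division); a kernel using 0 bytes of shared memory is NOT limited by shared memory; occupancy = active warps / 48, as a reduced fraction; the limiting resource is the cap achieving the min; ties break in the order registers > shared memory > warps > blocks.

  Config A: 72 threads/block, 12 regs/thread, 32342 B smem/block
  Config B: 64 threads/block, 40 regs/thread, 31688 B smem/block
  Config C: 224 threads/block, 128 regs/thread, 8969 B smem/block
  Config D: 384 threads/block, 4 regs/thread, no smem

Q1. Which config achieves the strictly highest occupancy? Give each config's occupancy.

occupancies: A 9/16, B 1/2, C 7/12, D 1

Answer: D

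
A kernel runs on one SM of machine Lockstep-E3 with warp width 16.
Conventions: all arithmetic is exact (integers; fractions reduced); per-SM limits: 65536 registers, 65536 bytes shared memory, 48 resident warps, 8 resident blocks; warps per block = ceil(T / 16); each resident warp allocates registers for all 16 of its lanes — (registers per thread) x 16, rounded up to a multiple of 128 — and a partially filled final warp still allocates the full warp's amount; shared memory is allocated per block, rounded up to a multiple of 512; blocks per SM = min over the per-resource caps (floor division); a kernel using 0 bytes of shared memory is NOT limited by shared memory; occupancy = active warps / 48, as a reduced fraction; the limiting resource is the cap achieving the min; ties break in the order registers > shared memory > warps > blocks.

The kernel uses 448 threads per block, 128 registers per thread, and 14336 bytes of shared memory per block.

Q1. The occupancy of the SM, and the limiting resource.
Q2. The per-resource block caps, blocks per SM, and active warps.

Answer: occupancy 7/12, limited by registers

registers: 1 block
shared memory: 4 blocks
warps: 1 block
blocks: 8 blocks

Answer: 1 block, 28 active warps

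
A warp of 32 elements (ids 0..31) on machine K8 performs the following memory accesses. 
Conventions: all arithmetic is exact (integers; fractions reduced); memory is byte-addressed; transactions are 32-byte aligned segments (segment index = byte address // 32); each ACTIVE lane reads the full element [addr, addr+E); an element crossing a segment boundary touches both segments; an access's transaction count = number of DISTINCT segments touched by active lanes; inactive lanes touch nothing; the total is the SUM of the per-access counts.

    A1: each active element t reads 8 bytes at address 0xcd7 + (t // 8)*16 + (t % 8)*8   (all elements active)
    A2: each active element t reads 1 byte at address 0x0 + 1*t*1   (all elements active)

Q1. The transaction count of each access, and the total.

A1: 5 transactions
A2: 1 transaction

Answer: 5,1; total 6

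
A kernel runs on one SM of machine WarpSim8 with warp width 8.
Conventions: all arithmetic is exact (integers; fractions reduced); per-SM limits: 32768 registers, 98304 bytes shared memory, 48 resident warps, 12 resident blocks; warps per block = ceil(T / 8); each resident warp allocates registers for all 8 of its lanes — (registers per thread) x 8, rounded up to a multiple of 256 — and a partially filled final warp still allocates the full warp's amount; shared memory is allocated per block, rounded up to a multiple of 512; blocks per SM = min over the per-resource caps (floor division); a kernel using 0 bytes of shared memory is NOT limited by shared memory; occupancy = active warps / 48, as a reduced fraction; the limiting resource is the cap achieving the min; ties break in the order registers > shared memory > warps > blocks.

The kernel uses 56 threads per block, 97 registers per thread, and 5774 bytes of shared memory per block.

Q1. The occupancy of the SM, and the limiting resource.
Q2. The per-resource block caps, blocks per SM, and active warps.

Answer: occupancy 7/12, limited by registers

registers: 4 blocks
shared memory: 16 blocks
warps: 6 blocks
blocks: 12 blocks

Answer: 4 blocks, 28 active warps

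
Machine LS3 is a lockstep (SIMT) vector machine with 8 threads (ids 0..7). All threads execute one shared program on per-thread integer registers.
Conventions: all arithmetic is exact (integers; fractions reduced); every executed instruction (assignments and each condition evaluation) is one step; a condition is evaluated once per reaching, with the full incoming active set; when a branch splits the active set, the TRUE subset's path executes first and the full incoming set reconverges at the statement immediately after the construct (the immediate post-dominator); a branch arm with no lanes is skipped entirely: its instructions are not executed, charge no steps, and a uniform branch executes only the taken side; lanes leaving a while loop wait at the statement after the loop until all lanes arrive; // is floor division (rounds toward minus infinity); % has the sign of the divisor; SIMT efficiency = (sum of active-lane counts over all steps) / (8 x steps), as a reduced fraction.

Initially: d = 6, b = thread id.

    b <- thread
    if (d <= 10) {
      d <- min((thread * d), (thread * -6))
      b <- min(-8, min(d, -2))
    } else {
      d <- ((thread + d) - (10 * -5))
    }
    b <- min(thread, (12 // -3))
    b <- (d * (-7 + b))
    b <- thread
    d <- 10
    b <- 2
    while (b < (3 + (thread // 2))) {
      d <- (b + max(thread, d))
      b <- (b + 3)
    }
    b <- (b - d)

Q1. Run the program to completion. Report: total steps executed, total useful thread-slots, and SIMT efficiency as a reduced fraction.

Answer: 17 steps, 118 useful, 59/68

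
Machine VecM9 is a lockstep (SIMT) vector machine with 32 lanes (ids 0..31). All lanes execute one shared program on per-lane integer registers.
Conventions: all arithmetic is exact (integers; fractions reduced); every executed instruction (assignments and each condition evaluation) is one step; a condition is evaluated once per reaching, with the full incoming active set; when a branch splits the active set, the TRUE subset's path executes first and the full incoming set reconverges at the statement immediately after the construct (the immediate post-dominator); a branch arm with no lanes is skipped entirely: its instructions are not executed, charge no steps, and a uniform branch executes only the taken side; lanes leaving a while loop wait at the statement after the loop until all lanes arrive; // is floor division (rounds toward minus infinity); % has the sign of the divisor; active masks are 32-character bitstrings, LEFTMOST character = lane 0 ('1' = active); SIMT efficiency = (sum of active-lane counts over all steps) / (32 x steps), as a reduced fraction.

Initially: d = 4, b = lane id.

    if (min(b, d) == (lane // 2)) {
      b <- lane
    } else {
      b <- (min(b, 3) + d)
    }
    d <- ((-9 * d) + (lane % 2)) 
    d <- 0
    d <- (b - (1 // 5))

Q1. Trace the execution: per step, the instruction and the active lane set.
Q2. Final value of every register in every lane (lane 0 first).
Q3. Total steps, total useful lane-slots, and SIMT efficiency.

step 0: eval (min(b, d) == (lane // 2)) 11111111111111111111111111111111
step 1: b <- lane                    10000000110000000000000000000000
step 2: b <- (min(b, 3) + d)         01111111001111111111111111111111
step 3: d <- ((-9 * d) + (lane % 2)) 11111111111111111111111111111111
step 4: d <- 0                       11111111111111111111111111111111
step 5: d <- (b - (1 // 5))          11111111111111111111111111111111

Answer: 6 steps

d: 0,5,6,7,7,7,7,7,8,9,7,7,7,7,7,7,7,7,7,7,7,7,7,7,7,7,7,7,7,7,7,7
b: 0,5,6,7,7,7,7,7,8,9,7,7,7,7,7,7,7,7,7,7,7,7,7,7,7,7,7,7,7,7,7,7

steps = 6; useful = 160; efficiency = 160/192 = 5/6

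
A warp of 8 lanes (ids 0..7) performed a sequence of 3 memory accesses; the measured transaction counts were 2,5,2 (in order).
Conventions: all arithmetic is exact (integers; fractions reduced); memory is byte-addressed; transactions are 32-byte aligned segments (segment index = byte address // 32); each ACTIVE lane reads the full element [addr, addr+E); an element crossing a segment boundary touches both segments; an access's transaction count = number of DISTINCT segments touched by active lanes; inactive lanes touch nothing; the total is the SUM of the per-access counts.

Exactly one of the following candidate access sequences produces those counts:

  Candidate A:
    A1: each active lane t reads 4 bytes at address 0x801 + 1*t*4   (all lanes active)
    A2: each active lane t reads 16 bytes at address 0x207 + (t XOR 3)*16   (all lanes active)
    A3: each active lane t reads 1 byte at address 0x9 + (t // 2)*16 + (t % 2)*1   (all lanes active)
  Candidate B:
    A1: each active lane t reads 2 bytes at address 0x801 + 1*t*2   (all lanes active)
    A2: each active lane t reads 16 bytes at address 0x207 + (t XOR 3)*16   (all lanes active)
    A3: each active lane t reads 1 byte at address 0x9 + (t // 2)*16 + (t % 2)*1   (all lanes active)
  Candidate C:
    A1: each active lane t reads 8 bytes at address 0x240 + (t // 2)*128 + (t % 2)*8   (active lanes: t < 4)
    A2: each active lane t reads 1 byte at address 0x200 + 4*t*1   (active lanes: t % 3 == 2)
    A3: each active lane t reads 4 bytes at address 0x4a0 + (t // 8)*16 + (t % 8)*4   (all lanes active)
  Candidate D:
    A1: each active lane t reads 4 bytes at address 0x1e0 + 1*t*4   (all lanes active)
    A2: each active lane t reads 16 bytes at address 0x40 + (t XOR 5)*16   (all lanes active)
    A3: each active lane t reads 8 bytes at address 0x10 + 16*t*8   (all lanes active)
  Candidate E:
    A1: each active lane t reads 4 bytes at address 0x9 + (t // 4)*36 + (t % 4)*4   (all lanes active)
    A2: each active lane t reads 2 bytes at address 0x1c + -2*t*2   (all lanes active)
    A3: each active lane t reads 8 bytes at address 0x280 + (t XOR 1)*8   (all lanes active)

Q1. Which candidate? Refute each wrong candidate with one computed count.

B: A1 gives 1 transaction, not 2
C: A2 gives 1 transaction, not 5
D: A1 gives 1 transaction, not 2
E: A2 gives 1 transaction, not 5
A: all counts match (2,5,2)

Answer: A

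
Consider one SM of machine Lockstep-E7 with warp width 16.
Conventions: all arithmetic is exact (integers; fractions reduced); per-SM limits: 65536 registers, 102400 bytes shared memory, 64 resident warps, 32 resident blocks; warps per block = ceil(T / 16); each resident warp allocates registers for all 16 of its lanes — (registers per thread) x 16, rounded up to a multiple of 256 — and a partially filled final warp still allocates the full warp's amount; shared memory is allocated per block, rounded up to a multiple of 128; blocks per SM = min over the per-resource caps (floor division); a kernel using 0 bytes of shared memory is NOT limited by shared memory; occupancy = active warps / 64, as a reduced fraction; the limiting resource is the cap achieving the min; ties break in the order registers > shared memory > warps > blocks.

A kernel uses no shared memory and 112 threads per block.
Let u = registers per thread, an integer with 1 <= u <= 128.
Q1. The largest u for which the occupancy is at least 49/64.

Answer: u = 80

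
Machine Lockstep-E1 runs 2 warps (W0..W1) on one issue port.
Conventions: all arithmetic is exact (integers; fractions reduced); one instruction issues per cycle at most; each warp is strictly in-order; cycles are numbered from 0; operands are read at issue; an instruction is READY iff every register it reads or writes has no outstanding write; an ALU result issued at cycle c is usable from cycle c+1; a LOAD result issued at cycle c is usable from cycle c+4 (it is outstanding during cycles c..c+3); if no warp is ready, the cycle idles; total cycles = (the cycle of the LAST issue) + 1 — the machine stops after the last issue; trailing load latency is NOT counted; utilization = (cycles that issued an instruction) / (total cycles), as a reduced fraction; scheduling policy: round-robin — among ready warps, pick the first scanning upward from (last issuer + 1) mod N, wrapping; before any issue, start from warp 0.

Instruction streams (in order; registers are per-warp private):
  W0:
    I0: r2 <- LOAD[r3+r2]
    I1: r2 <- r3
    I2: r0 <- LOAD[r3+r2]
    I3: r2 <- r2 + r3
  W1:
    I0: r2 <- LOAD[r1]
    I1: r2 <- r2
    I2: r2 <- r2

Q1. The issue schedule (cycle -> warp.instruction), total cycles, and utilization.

cycle 0: W0.I0
cycle 1: W1.I0
cycle 2: idle
cycle 3: idle
cycle 4: W0.I1
cycle 5: W1.I1
cycle 6: W0.I2
cycle 7: W1.I2
cycle 8: W0.I3

Answer: 9 cycles, utilization 7/9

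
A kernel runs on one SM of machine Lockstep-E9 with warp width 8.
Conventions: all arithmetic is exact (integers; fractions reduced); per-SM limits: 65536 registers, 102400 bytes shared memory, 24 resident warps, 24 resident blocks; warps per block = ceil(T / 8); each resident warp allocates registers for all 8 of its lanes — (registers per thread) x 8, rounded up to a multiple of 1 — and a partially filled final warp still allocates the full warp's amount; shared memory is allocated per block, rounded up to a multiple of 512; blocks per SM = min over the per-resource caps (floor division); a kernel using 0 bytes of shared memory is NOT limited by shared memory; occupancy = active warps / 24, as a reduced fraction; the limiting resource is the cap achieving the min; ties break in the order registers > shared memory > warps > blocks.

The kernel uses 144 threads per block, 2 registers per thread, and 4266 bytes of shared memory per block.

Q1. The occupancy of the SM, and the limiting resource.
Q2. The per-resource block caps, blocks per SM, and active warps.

Answer: occupancy 3/4, limited by warps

registers: 227 blocks
shared memory: 22 blocks
warps: 1 block
blocks: 24 blocks

Answer: 1 block, 18 active warps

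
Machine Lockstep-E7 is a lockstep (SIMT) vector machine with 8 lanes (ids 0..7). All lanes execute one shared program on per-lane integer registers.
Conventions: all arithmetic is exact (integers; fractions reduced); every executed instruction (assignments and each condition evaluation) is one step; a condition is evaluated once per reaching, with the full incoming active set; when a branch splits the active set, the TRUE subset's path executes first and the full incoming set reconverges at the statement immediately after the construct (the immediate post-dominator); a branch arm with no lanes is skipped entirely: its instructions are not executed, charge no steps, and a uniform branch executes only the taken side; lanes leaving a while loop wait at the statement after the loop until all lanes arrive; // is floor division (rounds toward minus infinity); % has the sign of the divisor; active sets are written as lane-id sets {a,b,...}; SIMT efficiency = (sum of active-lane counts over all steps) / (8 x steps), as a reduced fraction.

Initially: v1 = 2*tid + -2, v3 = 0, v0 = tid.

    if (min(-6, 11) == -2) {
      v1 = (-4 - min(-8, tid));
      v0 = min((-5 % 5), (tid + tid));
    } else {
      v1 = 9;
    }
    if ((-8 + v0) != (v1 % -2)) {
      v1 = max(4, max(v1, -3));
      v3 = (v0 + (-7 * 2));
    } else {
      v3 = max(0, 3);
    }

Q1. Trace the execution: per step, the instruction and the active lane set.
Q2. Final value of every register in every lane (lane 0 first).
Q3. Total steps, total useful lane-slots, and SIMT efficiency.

step 0: eval (min(-6, 11) == -2)     {0,1,2,3,4,5,6,7}
step 1: v1 <- 9                      {0,1,2,3,4,5,6,7}
step 2: eval ((-8 + v0) != (v1 % -2)) {0,1,2,3,4,5,6,7}
step 3: v1 <- max(4, max(v1, -3))    {0,1,2,3,4,5,6}
step 4: v3 <- (v0 + (-7 * 2))        {0,1,2,3,4,5,6}
step 5: v3 <- max(0, 3)              {7}

Answer: 6 steps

v1: 9,9,9,9,9,9,9,9
v3: -14,-13,-12,-11,-10,-9,-8,3
v0: 0,1,2,3,4,5,6,7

steps = 6; useful = 39; efficiency = 39/48 = 13/16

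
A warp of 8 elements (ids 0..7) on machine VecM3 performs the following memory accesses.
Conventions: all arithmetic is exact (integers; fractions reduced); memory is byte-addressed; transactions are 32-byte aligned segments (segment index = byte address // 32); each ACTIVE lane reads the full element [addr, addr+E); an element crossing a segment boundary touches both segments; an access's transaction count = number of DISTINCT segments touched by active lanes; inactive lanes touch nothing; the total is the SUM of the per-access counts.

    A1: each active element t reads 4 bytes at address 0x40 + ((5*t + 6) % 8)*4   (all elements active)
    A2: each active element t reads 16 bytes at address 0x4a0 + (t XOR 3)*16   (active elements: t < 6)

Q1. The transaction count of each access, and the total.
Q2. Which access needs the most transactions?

A1: 1 transaction
A2: 3 transactions

Answer: 1,3; total 4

Answer: A2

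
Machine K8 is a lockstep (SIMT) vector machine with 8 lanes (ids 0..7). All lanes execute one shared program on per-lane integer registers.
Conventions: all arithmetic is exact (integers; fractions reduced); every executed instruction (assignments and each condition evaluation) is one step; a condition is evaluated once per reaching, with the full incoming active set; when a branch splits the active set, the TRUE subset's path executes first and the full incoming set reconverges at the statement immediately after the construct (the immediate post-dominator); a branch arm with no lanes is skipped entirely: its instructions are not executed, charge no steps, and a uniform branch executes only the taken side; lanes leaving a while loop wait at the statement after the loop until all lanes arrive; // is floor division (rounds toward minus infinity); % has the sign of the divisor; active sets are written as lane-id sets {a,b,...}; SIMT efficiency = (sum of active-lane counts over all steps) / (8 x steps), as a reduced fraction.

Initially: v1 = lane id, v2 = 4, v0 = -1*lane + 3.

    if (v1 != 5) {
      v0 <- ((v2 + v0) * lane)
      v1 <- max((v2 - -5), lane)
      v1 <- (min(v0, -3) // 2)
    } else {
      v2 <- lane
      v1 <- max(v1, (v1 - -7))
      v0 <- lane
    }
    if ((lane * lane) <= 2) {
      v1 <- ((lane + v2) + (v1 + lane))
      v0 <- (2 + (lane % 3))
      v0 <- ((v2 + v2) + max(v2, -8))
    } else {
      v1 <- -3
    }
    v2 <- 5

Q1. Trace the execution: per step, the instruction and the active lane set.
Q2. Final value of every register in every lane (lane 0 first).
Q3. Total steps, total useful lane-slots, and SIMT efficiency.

step 0: eval (v1 != 5)               {0,1,2,3,4,5,6,7}
step 1: v0 <- ((v2 + v0) * lane)     {0,1,2,3,4,6,7}
step 2: v1 <- max((v2 - -5), lane)   {0,1,2,3,4,6,7}
step 3: v1 <- (min(v0, -3) // 2)     {0,1,2,3,4,6,7}
step 4: v2 <- lane                   {5}
step 5: v1 <- max(v1, (v1 - -7))     {5}
step 6: v0 <- lane                   {5}
step 7: eval ((lane * lane) <= 2)    {0,1,2,3,4,5,6,7}
step 8: v1 <- ((lane + v2) + (v1 + lane)) {0,1}
step 9: v0 <- (2 + (lane % 3))       {0,1}
step 10: v0 <- ((v2 + v2) + max(v2, -8)) {0,1}
step 11: v1 <- -3                     {2,3,4,5,6,7}
step 12: v2 <- 5                      {0,1,2,3,4,5,6,7}

Answer: 13 steps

v1: 2,4,-3,-3,-3,-3,-3,-3
v2: 5,5,5,5,5,5,5,5
v0: 12,12,10,12,12,5,6,0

steps = 13; useful = 60; efficiency = 60/104 = 15/26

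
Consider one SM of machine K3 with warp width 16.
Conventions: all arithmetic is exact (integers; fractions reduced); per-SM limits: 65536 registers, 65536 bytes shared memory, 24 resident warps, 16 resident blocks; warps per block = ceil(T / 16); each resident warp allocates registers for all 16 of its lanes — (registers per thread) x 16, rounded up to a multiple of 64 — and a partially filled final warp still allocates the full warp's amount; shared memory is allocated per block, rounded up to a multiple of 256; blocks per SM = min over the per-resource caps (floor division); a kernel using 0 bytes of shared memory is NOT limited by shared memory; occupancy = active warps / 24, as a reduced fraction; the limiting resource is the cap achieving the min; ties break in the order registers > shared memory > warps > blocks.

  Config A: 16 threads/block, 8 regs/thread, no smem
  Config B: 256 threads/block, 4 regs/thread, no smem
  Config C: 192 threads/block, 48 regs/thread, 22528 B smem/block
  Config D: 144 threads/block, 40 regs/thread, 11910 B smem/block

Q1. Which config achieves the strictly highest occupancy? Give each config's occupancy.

occupancies: A 2/3, B 2/3, C 1, D 3/4

Answer: C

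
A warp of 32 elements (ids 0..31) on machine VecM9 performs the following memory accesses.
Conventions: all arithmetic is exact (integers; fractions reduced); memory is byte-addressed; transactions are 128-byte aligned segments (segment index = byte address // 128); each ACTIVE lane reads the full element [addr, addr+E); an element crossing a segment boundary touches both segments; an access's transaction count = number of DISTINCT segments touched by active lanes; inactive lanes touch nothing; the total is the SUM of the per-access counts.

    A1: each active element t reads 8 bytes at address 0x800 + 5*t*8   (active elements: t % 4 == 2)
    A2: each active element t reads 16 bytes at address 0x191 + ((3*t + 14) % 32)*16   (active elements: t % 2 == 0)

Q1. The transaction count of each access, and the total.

A1: 8 transactions
A2: 5 transactions

Answer: 8,5; total 13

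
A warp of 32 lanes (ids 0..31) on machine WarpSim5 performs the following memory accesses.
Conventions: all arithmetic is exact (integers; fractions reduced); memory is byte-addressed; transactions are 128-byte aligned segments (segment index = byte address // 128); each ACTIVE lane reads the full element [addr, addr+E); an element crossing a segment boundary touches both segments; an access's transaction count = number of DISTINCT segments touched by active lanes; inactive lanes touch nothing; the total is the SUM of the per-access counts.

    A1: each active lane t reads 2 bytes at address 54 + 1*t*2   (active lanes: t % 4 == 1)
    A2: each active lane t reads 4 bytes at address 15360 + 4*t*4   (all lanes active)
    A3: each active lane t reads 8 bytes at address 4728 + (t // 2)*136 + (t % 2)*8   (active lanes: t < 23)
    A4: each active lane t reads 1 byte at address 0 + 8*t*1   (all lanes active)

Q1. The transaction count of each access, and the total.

A1: 1 transaction
A2: 4 transactions
A3: 13 transactions
A4: 2 transactions

Answer: 1,4,13,2; total 20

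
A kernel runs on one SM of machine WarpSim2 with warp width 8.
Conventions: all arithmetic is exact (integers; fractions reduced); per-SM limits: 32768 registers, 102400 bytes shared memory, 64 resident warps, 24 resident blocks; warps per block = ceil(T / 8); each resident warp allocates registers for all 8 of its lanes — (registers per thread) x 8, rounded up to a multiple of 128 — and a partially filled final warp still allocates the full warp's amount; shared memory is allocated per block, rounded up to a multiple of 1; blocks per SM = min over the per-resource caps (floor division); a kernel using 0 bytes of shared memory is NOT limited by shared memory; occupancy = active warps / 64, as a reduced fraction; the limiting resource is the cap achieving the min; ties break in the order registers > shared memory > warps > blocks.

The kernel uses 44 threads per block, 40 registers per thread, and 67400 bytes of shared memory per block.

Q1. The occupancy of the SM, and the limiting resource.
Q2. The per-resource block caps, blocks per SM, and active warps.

Answer: occupancy 3/32, limited by shared memory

registers: 14 blocks
shared memory: 1 block
warps: 10 blocks
blocks: 24 blocks

Answer: 1 block, 6 active warps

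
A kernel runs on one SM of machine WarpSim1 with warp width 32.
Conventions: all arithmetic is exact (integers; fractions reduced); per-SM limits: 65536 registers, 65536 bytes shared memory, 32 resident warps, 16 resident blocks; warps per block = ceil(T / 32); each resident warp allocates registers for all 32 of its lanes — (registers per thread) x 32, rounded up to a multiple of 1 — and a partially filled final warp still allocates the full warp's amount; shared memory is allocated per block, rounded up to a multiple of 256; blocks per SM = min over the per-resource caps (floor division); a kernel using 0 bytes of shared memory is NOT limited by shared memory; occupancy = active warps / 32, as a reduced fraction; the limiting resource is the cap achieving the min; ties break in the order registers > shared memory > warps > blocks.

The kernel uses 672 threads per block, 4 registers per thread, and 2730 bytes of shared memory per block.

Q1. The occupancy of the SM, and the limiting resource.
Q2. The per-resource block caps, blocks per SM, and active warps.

Answer: occupancy 21/32, limited by warps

registers: 24 blocks
shared memory: 23 blocks
warps: 1 block
blocks: 16 blocks

Answer: 1 block, 21 active warps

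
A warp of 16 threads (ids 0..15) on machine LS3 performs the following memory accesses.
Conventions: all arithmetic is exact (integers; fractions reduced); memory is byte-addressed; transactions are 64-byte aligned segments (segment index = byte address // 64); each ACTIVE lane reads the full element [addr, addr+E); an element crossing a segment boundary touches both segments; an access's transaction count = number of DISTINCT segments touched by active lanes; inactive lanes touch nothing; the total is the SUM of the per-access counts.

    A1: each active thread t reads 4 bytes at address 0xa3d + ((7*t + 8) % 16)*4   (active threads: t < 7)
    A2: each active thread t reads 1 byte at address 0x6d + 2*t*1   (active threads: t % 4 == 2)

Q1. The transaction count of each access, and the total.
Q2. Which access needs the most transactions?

A1: 1 transaction
A2: 2 transactions

Answer: 1,2; total 3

Answer: A2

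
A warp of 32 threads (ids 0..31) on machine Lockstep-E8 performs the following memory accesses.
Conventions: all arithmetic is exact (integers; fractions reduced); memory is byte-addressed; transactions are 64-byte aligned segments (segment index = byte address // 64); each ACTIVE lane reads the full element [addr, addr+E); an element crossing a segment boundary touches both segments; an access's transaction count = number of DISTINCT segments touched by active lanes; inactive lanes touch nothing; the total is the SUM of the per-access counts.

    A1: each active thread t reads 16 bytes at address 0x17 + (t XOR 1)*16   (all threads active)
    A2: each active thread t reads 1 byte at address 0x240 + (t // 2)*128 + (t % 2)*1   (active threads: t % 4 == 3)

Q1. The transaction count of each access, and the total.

A1: 9 transactions
A2: 8 transactions

Answer: 9,8; total 17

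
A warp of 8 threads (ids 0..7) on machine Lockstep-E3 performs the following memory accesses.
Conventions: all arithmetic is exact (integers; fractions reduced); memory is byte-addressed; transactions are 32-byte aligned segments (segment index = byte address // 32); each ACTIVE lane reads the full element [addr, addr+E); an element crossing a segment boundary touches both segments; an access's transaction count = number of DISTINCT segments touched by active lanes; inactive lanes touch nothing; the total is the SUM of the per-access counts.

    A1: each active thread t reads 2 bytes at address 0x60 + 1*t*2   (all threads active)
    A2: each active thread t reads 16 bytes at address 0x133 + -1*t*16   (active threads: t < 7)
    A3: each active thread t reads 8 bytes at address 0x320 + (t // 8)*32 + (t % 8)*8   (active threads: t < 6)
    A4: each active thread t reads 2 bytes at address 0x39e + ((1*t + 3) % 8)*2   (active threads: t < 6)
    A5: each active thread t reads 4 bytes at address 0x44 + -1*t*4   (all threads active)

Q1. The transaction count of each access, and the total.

A1: 1 transaction
A2: 5 transactions
A3: 2 transactions
A4: 2 transactions
A5: 2 transactions

Answer: 1,5,2,2,2; total 12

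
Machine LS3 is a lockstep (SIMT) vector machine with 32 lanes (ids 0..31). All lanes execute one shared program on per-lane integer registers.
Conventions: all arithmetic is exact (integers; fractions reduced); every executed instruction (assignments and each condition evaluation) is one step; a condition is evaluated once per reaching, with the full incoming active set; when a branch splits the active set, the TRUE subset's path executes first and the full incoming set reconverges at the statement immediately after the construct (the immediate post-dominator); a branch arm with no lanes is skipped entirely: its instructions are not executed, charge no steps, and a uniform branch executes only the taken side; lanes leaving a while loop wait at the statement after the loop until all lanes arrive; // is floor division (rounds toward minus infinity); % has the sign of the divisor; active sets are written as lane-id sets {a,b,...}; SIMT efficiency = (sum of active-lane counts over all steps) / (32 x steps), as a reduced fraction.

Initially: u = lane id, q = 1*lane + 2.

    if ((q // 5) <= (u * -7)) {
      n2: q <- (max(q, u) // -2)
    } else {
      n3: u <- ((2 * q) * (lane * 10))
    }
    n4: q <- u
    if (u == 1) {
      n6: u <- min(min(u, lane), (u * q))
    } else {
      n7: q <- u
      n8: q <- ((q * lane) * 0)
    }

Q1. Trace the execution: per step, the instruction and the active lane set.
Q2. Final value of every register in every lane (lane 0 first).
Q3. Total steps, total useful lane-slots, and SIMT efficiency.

step 0: eval ((q // 5) <= (u * -7))  {0,1,2,3,4,5,6,7,8,9,10,11,12,13,14,15,16,17,18,19,20,21,22,23,24,25,26,27,28,29,30,31}
step 1: q <- (max(q, u) // -2)       {0}
step 2: u <- ((2 * q) * (lane * 10)) {1,2,3,4,5,6,7,8,9,10,11,12,13,14,15,16,17,18,19,20,21,22,23,24,25,26,27,28,29,30,31}
step 3: q <- u                       {0,1,2,3,4,5,6,7,8,9,10,11,12,13,14,15,16,17,18,19,20,21,22,23,24,25,26,27,28,29,30,31}
step 4: eval (u == 1)                {0,1,2,3,4,5,6,7,8,9,10,11,12,13,14,15,16,17,18,19,20,21,22,23,24,25,26,27,28,29,30,31}
step 5: q <- u                       {0,1,2,3,4,5,6,7,8,9,10,11,12,13,14,15,16,17,18,19,20,21,22,23,24,25,26,27,28,29,30,31}
step 6: q <- ((q * lane) * 0)        {0,1,2,3,4,5,6,7,8,9,10,11,12,13,14,15,16,17,18,19,20,21,22,23,24,25,26,27,28,29,30,31}

Answer: 7 steps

u: 0,60,160,300,480,700,960,1260,1600,1980,2400,2860,3360,3900,4480,5100,5760,6460,7200,7980,8800,9660,10560,11500,12480,13500,14560,15660,16800,17980,19200,20460
q: 0,0,0,0,0,0,0,0,0,0,0,0,0,0,0,0,0,0,0,0,0,0,0,0,0,0,0,0,0,0,0,0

steps = 7; useful = 192; efficiency = 192/224 = 6/7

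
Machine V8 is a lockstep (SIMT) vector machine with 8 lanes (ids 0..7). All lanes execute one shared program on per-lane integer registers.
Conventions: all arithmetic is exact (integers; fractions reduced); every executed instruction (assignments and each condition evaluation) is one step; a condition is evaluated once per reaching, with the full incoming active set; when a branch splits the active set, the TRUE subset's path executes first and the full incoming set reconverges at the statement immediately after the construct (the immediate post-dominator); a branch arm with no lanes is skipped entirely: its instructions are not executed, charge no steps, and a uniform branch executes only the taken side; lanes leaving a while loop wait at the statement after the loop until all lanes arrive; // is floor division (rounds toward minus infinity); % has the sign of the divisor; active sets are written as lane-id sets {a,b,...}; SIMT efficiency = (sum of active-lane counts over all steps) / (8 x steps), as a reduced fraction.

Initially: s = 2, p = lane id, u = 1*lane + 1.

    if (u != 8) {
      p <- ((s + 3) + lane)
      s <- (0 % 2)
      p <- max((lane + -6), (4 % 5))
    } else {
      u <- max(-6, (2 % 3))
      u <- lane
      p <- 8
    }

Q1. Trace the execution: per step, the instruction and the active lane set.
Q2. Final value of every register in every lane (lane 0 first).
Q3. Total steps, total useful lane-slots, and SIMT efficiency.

step 0: eval (u != 8)                {0,1,2,3,4,5,6,7}
step 1: p <- ((s + 3) + lane)        {0,1,2,3,4,5,6}
step 2: s <- (0 % 2)                 {0,1,2,3,4,5,6}
step 3: p <- max((lane + -6), (4 % 5)) {0,1,2,3,4,5,6}
step 4: u <- max(-6, (2 % 3))        {7}
step 5: u <- lane                    {7}
step 6: p <- 8                       {7}

Answer: 7 steps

s: 0,0,0,0,0,0,0,2
p: 4,4,4,4,4,4,4,8
u: 1,2,3,4,5,6,7,7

steps = 7; useful = 32; efficiency = 32/56 = 4/7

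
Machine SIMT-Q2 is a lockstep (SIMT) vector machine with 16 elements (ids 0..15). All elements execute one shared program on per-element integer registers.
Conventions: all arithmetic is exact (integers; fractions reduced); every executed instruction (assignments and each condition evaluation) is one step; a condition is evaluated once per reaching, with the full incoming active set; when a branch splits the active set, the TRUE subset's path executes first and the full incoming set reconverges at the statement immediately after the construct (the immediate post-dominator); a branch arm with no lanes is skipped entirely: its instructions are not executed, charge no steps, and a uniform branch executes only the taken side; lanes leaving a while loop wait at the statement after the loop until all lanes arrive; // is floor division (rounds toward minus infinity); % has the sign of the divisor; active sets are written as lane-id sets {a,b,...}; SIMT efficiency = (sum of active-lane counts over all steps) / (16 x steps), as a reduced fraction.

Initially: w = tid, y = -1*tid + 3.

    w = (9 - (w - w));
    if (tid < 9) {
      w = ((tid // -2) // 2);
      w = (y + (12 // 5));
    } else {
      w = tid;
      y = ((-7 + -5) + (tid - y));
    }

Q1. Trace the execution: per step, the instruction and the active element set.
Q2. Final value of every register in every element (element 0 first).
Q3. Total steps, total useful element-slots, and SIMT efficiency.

step 0: w <- (9 - (w - w))           {0,1,2,3,4,5,6,7,8,9,10,11,12,13,14,15}
step 1: eval (tid < 9)               {0,1,2,3,4,5,6,7,8,9,10,11,12,13,14,15}
step 2: w <- ((tid // -2) // 2)      {0,1,2,3,4,5,6,7,8}
step 3: w <- (y + (12 // 5))         {0,1,2,3,4,5,6,7,8}
step 4: w <- tid                     {9,10,11,12,13,14,15}
step 5: y <- ((-7 + -5) + (tid - y)) {9,10,11,12,13,14,15}

Answer: 6 steps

w: 5,4,3,2,1,0,-1,-2,-3,9,10,11,12,13,14,15
y: 3,2,1,0,-1,-2,-3,-4,-5,3,5,7,9,11,13,15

steps = 6; useful = 64; efficiency = 64/96 = 2/3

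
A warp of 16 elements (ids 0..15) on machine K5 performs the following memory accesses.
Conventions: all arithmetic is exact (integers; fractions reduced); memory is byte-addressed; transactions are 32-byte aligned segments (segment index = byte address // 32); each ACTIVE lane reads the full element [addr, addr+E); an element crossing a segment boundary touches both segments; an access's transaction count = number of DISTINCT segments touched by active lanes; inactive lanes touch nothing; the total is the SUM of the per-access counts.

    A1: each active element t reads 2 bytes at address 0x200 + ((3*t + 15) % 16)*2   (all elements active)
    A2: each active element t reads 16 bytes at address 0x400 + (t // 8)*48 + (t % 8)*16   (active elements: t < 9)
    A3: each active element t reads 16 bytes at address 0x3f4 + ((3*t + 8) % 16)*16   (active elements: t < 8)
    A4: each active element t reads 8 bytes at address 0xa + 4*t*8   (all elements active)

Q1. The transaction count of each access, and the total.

A1: 1 transaction
A2: 4 transactions
A3: 8 transactions
A4: 16 transactions

Answer: 1,4,8,16; total 29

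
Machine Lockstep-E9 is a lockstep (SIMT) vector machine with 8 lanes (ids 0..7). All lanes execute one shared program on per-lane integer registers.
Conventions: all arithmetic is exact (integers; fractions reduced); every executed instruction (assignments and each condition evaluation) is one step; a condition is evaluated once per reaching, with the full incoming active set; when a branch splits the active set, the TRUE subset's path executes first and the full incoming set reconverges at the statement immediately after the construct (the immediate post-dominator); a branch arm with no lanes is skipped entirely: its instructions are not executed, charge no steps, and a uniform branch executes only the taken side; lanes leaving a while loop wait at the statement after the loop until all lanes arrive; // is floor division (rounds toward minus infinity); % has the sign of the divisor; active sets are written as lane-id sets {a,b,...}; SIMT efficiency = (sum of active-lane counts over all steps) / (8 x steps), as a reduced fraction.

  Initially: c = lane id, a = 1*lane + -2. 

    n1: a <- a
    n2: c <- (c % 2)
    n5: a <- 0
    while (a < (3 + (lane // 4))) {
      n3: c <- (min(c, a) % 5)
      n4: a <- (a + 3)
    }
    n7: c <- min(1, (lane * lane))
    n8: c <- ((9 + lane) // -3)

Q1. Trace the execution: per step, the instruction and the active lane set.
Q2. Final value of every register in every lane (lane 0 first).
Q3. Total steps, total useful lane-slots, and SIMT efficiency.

step 0: a <- a                       {0,1,2,3,4,5,6,7}
step 1: c <- (c % 2)                 {0,1,2,3,4,5,6,7}
step 2: a <- 0                       {0,1,2,3,4,5,6,7}
step 3: eval (a < (3 + (lane // 4))) {0,1,2,3,4,5,6,7}
step 4: c <- (min(c, a) % 5)         {0,1,2,3,4,5,6,7}
step 5: a <- (a + 3)                 {0,1,2,3,4,5,6,7}
step 6: eval (a < (3 + (lane // 4))) {0,1,2,3,4,5,6,7}
step 7: c <- (min(c, a) % 5)         {4,5,6,7}
step 8: a <- (a + 3)                 {4,5,6,7}
step 9: eval (a < (3 + (lane // 4))) {4,5,6,7}
step 10: c <- min(1, (lane * lane))   {0,1,2,3,4,5,6,7}
step 11: c <- ((9 + lane) // -3)      {0,1,2,3,4,5,6,7}

Answer: 12 steps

c: -3,-4,-4,-4,-5,-5,-5,-6
a: 3,3,3,3,6,6,6,6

steps = 12; useful = 84; efficiency = 84/96 = 7/8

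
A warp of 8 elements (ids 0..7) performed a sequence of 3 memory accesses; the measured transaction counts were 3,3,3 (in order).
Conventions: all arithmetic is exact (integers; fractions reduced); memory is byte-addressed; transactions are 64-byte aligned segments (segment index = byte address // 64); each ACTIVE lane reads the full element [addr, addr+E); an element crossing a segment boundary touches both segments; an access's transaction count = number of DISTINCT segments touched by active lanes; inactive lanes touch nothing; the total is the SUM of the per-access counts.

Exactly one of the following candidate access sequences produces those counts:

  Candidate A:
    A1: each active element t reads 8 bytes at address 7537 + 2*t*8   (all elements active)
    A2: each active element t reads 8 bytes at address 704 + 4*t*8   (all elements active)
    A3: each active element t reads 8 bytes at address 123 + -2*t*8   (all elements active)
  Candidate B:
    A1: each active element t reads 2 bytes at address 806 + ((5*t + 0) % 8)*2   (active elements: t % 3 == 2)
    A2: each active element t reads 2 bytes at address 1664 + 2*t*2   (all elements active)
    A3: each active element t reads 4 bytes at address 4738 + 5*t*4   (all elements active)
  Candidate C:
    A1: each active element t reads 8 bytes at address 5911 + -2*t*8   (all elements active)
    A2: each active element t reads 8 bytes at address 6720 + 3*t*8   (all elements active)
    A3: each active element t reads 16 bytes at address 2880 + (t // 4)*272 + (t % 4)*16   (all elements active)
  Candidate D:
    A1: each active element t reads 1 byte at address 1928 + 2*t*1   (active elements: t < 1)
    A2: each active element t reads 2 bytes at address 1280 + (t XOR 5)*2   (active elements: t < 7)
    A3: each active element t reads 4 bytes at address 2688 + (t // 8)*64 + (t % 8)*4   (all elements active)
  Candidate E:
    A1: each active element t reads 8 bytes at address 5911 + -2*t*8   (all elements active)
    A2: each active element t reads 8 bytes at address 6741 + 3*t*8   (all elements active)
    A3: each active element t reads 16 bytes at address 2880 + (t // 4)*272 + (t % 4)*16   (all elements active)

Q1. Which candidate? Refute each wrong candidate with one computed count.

A: A2 gives 4 transactions, not 3
B: A1 gives 1 transaction, not 3
D: A1 gives 1 transaction, not 3
E: A2 gives 4 transactions, not 3
C: all counts match (3,3,3)

Answer: C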